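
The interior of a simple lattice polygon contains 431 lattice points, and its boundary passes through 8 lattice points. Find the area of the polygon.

Pick's theorem states A = I + B/2 − 1, so A = 431 + 8/2 − 1 = 434.

434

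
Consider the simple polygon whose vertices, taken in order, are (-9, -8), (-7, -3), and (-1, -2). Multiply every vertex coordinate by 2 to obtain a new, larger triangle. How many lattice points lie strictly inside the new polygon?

By the shoelace formula, twice the signed area is |[(-9)·(-3) − (-7)·(-8)] + [(-7)·(-2) − (-1)·(-3)] + [(-1)·(-8) − (-9)·(-2)]| = 28, so the area is 14.
The number of boundary lattice points is Σ gcd(|Δx|,|Δy|) = gcd(2,5) + gcd(6,1) + gcd(8,6) = 1+1+2 = 4.
Scaling by 2 multiplies the area by 2² = 4 (so the new area is 56) and multiplies the boundary lattice-point count by 2, giving 8.
By Pick's theorem, the interior count of the dilated polygon is 56 − 8/2 + 1 = 53.

53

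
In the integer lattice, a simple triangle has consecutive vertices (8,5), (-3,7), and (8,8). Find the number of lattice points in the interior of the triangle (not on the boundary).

15

Using the shoelace formula, 2A = |[8·7 − (-3)·5] + [(-3)·8 − 8·7] + [8·5 − 8·8]| = 33, so the area is 16.5.
The number of boundary lattice points is Σ gcd(|Δx|,|Δy|) = gcd(11,2) + gcd(11,1) + gcd(0,3) = 1+1+3 = 5.
Pick's theorem gives I = A − B/2 + 1 = 16.5 − 5/2 + 1 = 15.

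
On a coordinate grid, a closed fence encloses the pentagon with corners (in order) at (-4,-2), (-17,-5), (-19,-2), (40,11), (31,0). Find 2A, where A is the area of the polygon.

By the shoelace formula, twice the signed area is |[(-4)·(-5) − (-17)·(-2)] + [(-17)·(-2) − (-19)·(-5)] + [(-19)·11 − 40·(-2)] + [40·0 − 31·11] + [31·(-2) − (-4)·0]| = 607, so the area is 607/2.

607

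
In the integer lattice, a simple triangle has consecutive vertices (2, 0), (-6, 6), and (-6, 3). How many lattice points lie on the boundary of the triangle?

6

Summing gcd(|Δx|,|Δy|) over the edges gives the boundary count: gcd(8,6) + gcd(0,3) + gcd(8,3) = 2+3+1 = 6.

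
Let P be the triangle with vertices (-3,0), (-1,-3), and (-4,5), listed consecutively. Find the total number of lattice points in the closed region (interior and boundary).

6

The shoelace formula gives twice the area as |[(-3)·(-3) − (-1)·0] + [(-1)·5 − (-4)·(-3)] + [(-4)·0 − (-3)·5]| = 7, so the area is 7/2.
Summing gcd(|Δx|,|Δy|) over the edges gives the boundary count: gcd(2,3) + gcd(3,8) + gcd(1,5) = 1+1+1 = 3.
Pick's theorem gives I = A − B/2 + 1 = 7/2 − 3/2 + 1 = 3, so the closed region contains I + B = 3 + 3 = 6 lattice points.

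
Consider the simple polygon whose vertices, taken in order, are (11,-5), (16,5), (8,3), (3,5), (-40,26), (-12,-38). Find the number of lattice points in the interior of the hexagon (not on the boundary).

1375

The shoelace formula gives twice the area as |(11·5 − 16·(-5)) + (16·3 − 8·5) + (8·5 − 3·3) + (3·26 − (-40)·5) + ((-40)·(-38) − (-12)·26) + ((-12)·(-5) − 11·(-38))| = 2762, so the area is 1381.
The number of boundary lattice points is Σ gcd(|Δx|,|Δy|) = gcd(5,10) + gcd(8,2) + gcd(5,2) + gcd(43,21) + gcd(28,64) + gcd(23,33) = 5+2+1+1+4+1 = 14.
By Pick's theorem A = I + B/2 − 1, so I = 1381 − 14/2 + 1 = 1375.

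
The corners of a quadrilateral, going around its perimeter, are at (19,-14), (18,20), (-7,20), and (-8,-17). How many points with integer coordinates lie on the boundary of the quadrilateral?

Along each edge there are gcd(|Δx|,|Δy|)+1 lattice points, so counting each shared vertex once the boundary has gcd(1,34) + gcd(25,0) + gcd(1,37) + gcd(27,3) = 1+25+1+3 = 30.

30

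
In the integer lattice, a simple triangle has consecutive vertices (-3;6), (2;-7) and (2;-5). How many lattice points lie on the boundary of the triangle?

4

The number of boundary lattice points is Σ gcd(|Δx|,|Δy|) = gcd(5,13) + gcd(0,2) + gcd(5,11) = 1+2+1 = 4.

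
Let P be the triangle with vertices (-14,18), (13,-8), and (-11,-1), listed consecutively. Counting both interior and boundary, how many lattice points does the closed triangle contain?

220

By the shoelace formula, twice the signed area is |((-14)·(-8) − 13·18) + (13·(-1) − (-11)·(-8)) + ((-11)·18 − (-14)·(-1))| = 435, so the area is 435/2.
Along each edge there are gcd(|Δx|,|Δy|)+1 lattice points, so counting each shared vertex once the boundary has gcd(27,26) + gcd(24,7) + gcd(3,19) = 1+1+1 = 3.
Pick's theorem gives I = A − B/2 + 1 = 435/2 − 3/2 + 1 = 217, so the closed region contains I + B = 217 + 3 = 220 lattice points.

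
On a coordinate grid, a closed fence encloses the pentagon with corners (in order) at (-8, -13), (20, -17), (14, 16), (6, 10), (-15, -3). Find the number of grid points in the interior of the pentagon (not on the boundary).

Using the shoelace formula, 2A = |((-8)·(-17) − 20·(-13)) + (20·16 − 14·(-17)) + (14·10 − 6·16) + (6·(-3) − (-15)·10) + ((-15)·(-13) − (-8)·(-3))| = 1301, so the area is 1301/2.
Along each edge there are gcd(|Δx|,|Δy|)+1 lattice points, so counting each shared vertex once the boundary has gcd(28,4) + gcd(6,33) + gcd(8,6) + gcd(21,13) + gcd(7,10) = 4+3+2+1+1 = 11.
By Pick's theorem A = I + B/2 − 1, so I = 1301/2 − 11/2 + 1 = 646.

646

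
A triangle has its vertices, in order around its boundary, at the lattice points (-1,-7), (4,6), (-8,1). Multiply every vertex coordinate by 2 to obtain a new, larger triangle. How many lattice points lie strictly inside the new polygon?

260

The shoelace formula gives twice the area as |[(-1)·6 − 4·(-7)] + [4·1 − (-8)·6] + [(-8)·(-7) − (-1)·1]| = 131, so the area is 65.5.
Summing gcd(|Δx|,|Δy|) over the edges gives the boundary count: gcd(5,13) + gcd(12,5) + gcd(7,8) = 1+1+1 = 3.
Scaling by 2 multiplies the area by 2² = 4 (so the new area is 262) and multiplies the boundary lattice-point count by 2, giving 6.
By Pick's theorem, the interior count of the dilated polygon is 262 − 6/2 + 1 = 260.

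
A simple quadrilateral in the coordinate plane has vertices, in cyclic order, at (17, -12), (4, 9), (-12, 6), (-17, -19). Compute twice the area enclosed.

Using the shoelace formula, 2A = |[17·9 − 4·(-12)] + [4·6 − (-12)·9] + [(-12)·(-19) − (-17)·6] + [(-17)·(-12) − 17·(-19)]| = 1190, so the area is 595.

1190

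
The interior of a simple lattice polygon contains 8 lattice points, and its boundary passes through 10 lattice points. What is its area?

12

Pick's theorem states A = I + B/2 − 1, so A = 8 + 10/2 − 1 = 12.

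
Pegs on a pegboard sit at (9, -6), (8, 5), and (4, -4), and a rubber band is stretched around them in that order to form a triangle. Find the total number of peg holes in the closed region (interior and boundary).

29

By the shoelace formula, twice the signed area is |(9·5 − 8·(-6)) + (8·(-4) − 4·5) + (4·(-6) − 9·(-4))| = 53, so the area is 26.5.
Summing gcd(|Δx|,|Δy|) over the edges gives the boundary count: gcd(1,11) + gcd(4,9) + gcd(5,2) = 1+1+1 = 3.
Pick's theorem gives I = A − B/2 + 1 = 26.5 − 3/2 + 1 = 26, so the closed region contains I + B = 26 + 3 = 29 lattice points.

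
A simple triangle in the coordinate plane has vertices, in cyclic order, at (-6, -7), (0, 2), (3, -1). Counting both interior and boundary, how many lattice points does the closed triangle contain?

Using the shoelace formula, 2A = |((-6)·2 − 0·(-7)) + (0·(-1) − 3·2) + (3·(-7) − (-6)·(-1))| = 45, so the area is 22.5.
The number of boundary lattice points is Σ gcd(|Δx|,|Δy|) = gcd(6,9) + gcd(3,3) + gcd(9,6) = 3+3+3 = 9.
Pick's theorem gives I = A − B/2 + 1 = 22.5 − 9/2 + 1 = 19, so the closed region contains I + B = 19 + 9 = 28 lattice points.

28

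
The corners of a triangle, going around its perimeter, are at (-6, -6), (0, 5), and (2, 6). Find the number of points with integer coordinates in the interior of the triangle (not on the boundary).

The shoelace formula gives twice the area as |((-6)·5 − 0·(-6)) + (0·6 − 2·5) + (2·(-6) − (-6)·6)| = 16, so the area is 8.
Summing gcd(|Δx|,|Δy|) over the edges gives the boundary count: gcd(6,11) + gcd(2,1) + gcd(8,12) = 1+1+4 = 6.
By Pick's theorem A = I + B/2 − 1, so I = 8 − 6/2 + 1 = 6.

6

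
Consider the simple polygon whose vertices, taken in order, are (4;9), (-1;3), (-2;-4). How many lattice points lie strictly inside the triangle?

Using the shoelace formula, 2A = |[4·3 − (-1)·9] + [(-1)·(-4) − (-2)·3] + [(-2)·9 − 4·(-4)]| = 29, so the area is 14.5.
Along each edge there are gcd(|Δx|,|Δy|)+1 lattice points, so counting each shared vertex once the boundary has gcd(5,6) + gcd(1,7) + gcd(6,13) = 1+1+1 = 3.
By Pick's theorem A = I + B/2 − 1, so I = 14.5 − 3/2 + 1 = 14.

14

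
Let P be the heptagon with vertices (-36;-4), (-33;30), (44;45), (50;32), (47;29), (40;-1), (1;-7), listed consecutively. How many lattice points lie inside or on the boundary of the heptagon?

3334

The shoelace formula gives twice the area as |[(-36)·30 − (-33)·(-4)] + [(-33)·45 − 44·30] + [44·32 − 50·45] + [50·29 − 47·32] + [47·(-1) − 40·29] + [40·(-7) − 1·(-1)] + [1·(-4) − (-36)·(-7)]| = 6655, so the area is 3327.5.
The number of boundary lattice points is Σ gcd(|Δx|,|Δy|) = gcd(3,34) + gcd(77,15) + gcd(6,13) + gcd(3,3) + gcd(7,30) + gcd(39,6) + gcd(37,3) = 1+1+1+3+1+3+1 = 11.
Pick's theorem gives I = A − B/2 + 1 = 3327.5 − 11/2 + 1 = 3323, so the closed region contains I + B = 3323 + 11 = 3334 lattice points.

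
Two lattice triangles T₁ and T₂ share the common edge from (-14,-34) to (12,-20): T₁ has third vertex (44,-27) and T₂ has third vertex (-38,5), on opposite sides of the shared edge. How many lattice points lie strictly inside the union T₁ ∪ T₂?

The union is the simple quadrilateral with vertices (-14,-34), (44,-27), (12,-20), (-38,5) in order.
The shoelace formula gives twice the area as |((-14)·(-27) − 44·(-34)) + (44·(-20) − 12·(-27)) + (12·5 − (-38)·(-20)) + ((-38)·(-34) − (-14)·5)| = 1980, so the area is 990.
Summing gcd(|Δx|,|Δy|) over the edges gives the boundary count: gcd(58,7) + gcd(32,7) + gcd(50,25) + gcd(24,39) = 1+1+25+3 = 30.
By Pick's theorem I = A − B/2 + 1 = 990 − 30/2 + 1 = 976.

976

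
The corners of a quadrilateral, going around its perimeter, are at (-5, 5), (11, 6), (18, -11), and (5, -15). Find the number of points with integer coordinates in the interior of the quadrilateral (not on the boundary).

The shoelace formula gives twice the area as |[(-5)·6 − 11·5] + [11·(-11) − 18·6] + [18·(-15) − 5·(-11)] + [5·5 − (-5)·(-15)]| = 579, so the area is 289.5.
Along each edge there are gcd(|Δx|,|Δy|)+1 lattice points, so counting each shared vertex once the boundary has gcd(16,1) + gcd(7,17) + gcd(13,4) + gcd(10,20) = 1+1+1+10 = 13.
Pick's theorem gives I = A − B/2 + 1 = 289.5 − 13/2 + 1 = 284.

284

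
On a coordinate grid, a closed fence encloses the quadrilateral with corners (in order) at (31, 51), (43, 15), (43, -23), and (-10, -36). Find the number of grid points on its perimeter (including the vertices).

Along each edge there are gcd(|Δx|,|Δy|)+1 lattice points, so counting each shared vertex once the boundary has gcd(12,36) + gcd(0,38) + gcd(53,13) + gcd(41,87) = 12+38+1+1 = 52.

52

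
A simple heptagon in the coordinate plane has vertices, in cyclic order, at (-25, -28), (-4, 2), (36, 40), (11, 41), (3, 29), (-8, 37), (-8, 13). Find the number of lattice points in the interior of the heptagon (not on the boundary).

944

By the shoelace formula, twice the signed area is |((-25)·2 − (-4)·(-28)) + ((-4)·40 − 36·2) + (36·41 − 11·40) + (11·29 − 3·41) + (3·37 − (-8)·29) + ((-8)·13 − (-8)·37) + ((-8)·(-28) − (-25)·13)| = 1922, so the area is 961.
Along each edge there are gcd(|Δx|,|Δy|)+1 lattice points, so counting each shared vertex once the boundary has gcd(21,30) + gcd(40,38) + gcd(25,1) + gcd(8,12) + gcd(11,8) + gcd(0,24) + gcd(17,41) = 3+2+1+4+1+24+1 = 36.
Pick's theorem gives I = A − B/2 + 1 = 961 − 36/2 + 1 = 944.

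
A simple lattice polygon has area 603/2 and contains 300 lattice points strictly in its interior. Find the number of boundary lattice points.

5

Pick's theorem gives A = I + B/2 − 1, so B = 2(A − I + 1) = 2(603/2 − 300 + 1) = 5.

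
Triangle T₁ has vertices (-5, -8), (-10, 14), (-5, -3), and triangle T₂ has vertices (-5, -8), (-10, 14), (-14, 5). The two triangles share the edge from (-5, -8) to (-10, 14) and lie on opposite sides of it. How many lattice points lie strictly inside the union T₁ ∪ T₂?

76

The union is the simple quadrilateral with vertices (-5, -8), (-5, -3), (-10, 14), (-14, 5) in order.
By the shoelace formula, twice the signed area is |((-5)·(-3) − (-5)·(-8)) + ((-5)·14 − (-10)·(-3)) + ((-10)·5 − (-14)·14) + ((-14)·(-8) − (-5)·5)| = 158, so the area is 79.
The number of boundary lattice points is Σ gcd(|Δx|,|Δy|) = gcd(0,5) + gcd(5,17) + gcd(4,9) + gcd(9,13) = 5+1+1+1 = 8.
By Pick's theorem I = A − B/2 + 1 = 79 − 8/2 + 1 = 76.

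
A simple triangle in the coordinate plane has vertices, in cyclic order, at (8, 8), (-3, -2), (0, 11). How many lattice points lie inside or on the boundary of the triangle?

59

By the shoelace formula, twice the signed area is |[8·(-2) − (-3)·8] + [(-3)·11 − 0·(-2)] + [0·8 − 8·11]| = 113, so the area is 56.5.
Along each edge there are gcd(|Δx|,|Δy|)+1 lattice points, so counting each shared vertex once the boundary has gcd(11,10) + gcd(3,13) + gcd(8,3) = 1+1+1 = 3.
Pick's theorem gives I = A − B/2 + 1 = 56.5 − 3/2 + 1 = 56, so the closed region contains I + B = 56 + 3 = 59 lattice points.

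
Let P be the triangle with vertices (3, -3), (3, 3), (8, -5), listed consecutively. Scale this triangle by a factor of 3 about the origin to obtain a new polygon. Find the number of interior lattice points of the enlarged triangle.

The shoelace formula gives twice the area as |[3·3 − 3·(-3)] + [3·(-5) − 8·3] + [8·(-3) − 3·(-5)]| = 30, so the area is 15.
Along each edge there are gcd(|Δx|,|Δy|)+1 lattice points, so counting each shared vertex once the boundary has gcd(0,6) + gcd(5,8) + gcd(5,2) = 6+1+1 = 8.
Scaling by 3 multiplies the area by 3² = 9 (so the new area is 135) and multiplies the boundary lattice-point count by 3, giving 24.
By Pick's theorem, the interior count of the dilated polygon is 135 − 24/2 + 1 = 124.

124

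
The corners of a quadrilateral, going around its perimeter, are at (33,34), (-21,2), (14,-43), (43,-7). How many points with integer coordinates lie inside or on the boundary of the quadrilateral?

2555

By the shoelace formula, twice the signed area is |[33·2 − (-21)·34] + [(-21)·(-43) − 14·2] + [14·(-7) − 43·(-43)] + [43·34 − 33·(-7)]| = 5099, so the area is 5099/2.
The number of boundary lattice points is Σ gcd(|Δx|,|Δy|) = gcd(54,32) + gcd(35,45) + gcd(29,36) + gcd(10,41) = 2+5+1+1 = 9.
Pick's theorem gives I = A − B/2 + 1 = 5099/2 − 9/2 + 1 = 2546, so the closed region contains I + B = 2546 + 9 = 2555 lattice points.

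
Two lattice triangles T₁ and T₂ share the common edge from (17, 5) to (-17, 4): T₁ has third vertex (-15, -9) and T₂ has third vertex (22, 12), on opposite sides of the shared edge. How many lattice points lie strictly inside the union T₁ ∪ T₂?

The union is the simple quadrilateral with vertices (17, 5), (-15, -9), (-17, 4), (22, 12) in order.
The shoelace formula gives twice the area as |(17·(-9) − (-15)·5) + ((-15)·4 − (-17)·(-9)) + ((-17)·12 − 22·4) + (22·5 − 17·12)| = 677, so the area is 338.5.
Summing gcd(|Δx|,|Δy|) over the edges gives the boundary count: gcd(32,14) + gcd(2,13) + gcd(39,8) + gcd(5,7) = 2+1+1+1 = 5.
By Pick's theorem I = A − B/2 + 1 = 338.5 − 5/2 + 1 = 337.

337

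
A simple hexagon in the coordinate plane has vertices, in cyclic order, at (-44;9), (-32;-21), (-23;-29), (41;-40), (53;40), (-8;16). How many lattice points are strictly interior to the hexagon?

4657

By the shoelace formula, twice the signed area is |[(-44)·(-21) − (-32)·9] + [(-32)·(-29) − (-23)·(-21)] + [(-23)·(-40) − 41·(-29)] + [41·40 − 53·(-40)] + [53·16 − (-8)·40] + [(-8)·9 − (-44)·16]| = 9326, so the area is 4663.
Along each edge there are gcd(|Δx|,|Δy|)+1 lattice points, so counting each shared vertex once the boundary has gcd(12,30) + gcd(9,8) + gcd(64,11) + gcd(12,80) + gcd(61,24) + gcd(36,7) = 6+1+1+4+1+1 = 14.
By Pick's theorem A = I + B/2 − 1, so I = 4663 − 14/2 + 1 = 4657.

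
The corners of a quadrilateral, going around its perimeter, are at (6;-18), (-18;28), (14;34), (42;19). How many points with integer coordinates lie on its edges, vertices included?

6

The number of boundary lattice points is Σ gcd(|Δx|,|Δy|) = gcd(24,46) + gcd(32,6) + gcd(28,15) + gcd(36,37) = 2+2+1+1 = 6.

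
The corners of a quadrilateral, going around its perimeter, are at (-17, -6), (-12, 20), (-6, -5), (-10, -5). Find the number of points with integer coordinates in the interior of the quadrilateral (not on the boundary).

Using the shoelace formula, 2A = |[(-17)·20 − (-12)·(-6)] + [(-12)·(-5) − (-6)·20] + [(-6)·(-5) − (-10)·(-5)] + [(-10)·(-6) − (-17)·(-5)]| = 277, so the area is 277/2.
Summing gcd(|Δx|,|Δy|) over the edges gives the boundary count: gcd(5,26) + gcd(6,25) + gcd(4,0) + gcd(7,1) = 1+1+4+1 = 7.
By Pick's theorem A = I + B/2 − 1, so I = 277/2 − 7/2 + 1 = 136.

136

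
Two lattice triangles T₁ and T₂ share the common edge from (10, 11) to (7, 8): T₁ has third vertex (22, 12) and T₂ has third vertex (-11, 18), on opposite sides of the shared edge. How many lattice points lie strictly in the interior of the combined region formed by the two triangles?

The union is the simple quadrilateral with vertices (10, 11), (22, 12), (7, 8), (-11, 18) in order.
By the shoelace formula, twice the signed area is |[10·12 − 22·11] + [22·8 − 7·12] + [7·18 − (-11)·8] + [(-11)·11 − 10·18]| = 117, so the area is 58.5.
Along each edge there are gcd(|Δx|,|Δy|)+1 lattice points, so counting each shared vertex once the boundary has gcd(12,1) + gcd(15,4) + gcd(18,10) + gcd(21,7) = 1+1+2+7 = 11.
By Pick's theorem I = A − B/2 + 1 = 58.5 − 11/2 + 1 = 54.

54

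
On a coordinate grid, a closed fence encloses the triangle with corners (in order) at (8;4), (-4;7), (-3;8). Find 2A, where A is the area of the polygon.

By the shoelace formula, twice the signed area is |[8·7 − (-4)·4] + [(-4)·8 − (-3)·7] + [(-3)·4 − 8·8]| = 15, so the area is 7.5.

15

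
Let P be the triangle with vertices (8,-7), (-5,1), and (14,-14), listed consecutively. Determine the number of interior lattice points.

Using the shoelace formula, 2A = |[8·1 − (-5)·(-7)] + [(-5)·(-14) − 14·1] + [14·(-7) − 8·(-14)]| = 43, so the area is 43/2.
Along each edge there are gcd(|Δx|,|Δy|)+1 lattice points, so counting each shared vertex once the boundary has gcd(13,8) + gcd(19,15) + gcd(6,7) = 1+1+1 = 3.
By Pick's theorem A = I + B/2 − 1, so I = 43/2 − 3/2 + 1 = 21.

21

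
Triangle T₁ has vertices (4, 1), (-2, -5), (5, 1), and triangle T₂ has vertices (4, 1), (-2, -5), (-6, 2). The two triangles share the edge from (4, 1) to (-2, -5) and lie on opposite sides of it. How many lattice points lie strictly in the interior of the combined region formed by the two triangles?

35

The union is the simple quadrilateral with vertices (4, 1), (5, 1), (-2, -5), (-6, 2) in order.
Using the shoelace formula, 2A = |(4·1 − 5·1) + (5·(-5) − (-2)·1) + ((-2)·2 − (-6)·(-5)) + ((-6)·1 − 4·2)| = 72, so the area is 36.
Along each edge there are gcd(|Δx|,|Δy|)+1 lattice points, so counting each shared vertex once the boundary has gcd(1,0) + gcd(7,6) + gcd(4,7) + gcd(10,1) = 1+1+1+1 = 4.
By Pick's theorem I = A − B/2 + 1 = 36 − 4/2 + 1 = 35.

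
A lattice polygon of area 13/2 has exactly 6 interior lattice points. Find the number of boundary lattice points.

Pick's theorem gives A = I + B/2 − 1, so B = 2(A − I + 1) = 2(13/2 − 6 + 1) = 3.

3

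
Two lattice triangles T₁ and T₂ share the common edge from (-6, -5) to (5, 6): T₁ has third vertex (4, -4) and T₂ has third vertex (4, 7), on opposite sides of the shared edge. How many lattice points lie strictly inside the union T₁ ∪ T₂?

The union is the simple quadrilateral with vertices (-6, -5), (4, -4), (5, 6), (4, 7) in order.
The shoelace formula gives twice the area as |((-6)·(-4) − 4·(-5)) + (4·6 − 5·(-4)) + (5·7 − 4·6) + (4·(-5) − (-6)·7)| = 121, so the area is 121/2.
Along each edge there are gcd(|Δx|,|Δy|)+1 lattice points, so counting each shared vertex once the boundary has gcd(10,1) + gcd(1,10) + gcd(1,1) + gcd(10,12) = 1+1+1+2 = 5.
By Pick's theorem I = A − B/2 + 1 = 121/2 − 5/2 + 1 = 59.

59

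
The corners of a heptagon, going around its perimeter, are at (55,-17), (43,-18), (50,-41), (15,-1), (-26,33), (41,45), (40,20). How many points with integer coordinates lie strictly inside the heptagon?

The shoelace formula gives twice the area as |[55·(-18) − 43·(-17)] + [43·(-41) − 50·(-18)] + [50·(-1) − 15·(-41)] + [15·33 − (-26)·(-1)] + [(-26)·45 − 41·33] + [41·20 − 40·45] + [40·(-17) − 55·20]| = 5371, so the area is 2685.5.
Along each edge there are gcd(|Δx|,|Δy|)+1 lattice points, so counting each shared vertex once the boundary has gcd(12,1) + gcd(7,23) + gcd(35,40) + gcd(41,34) + gcd(67,12) + gcd(1,25) + gcd(15,37) = 1+1+5+1+1+1+1 = 11.
By Pick's theorem A = I + B/2 − 1, so I = 2685.5 − 11/2 + 1 = 2681.

2681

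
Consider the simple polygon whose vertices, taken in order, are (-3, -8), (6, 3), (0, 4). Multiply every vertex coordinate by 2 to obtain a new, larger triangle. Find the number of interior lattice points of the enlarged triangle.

Using the shoelace formula, 2A = |[(-3)·3 − 6·(-8)] + [6·4 − 0·3] + [0·(-8) − (-3)·4]| = 75, so the area is 75/2.
Summing gcd(|Δx|,|Δy|) over the edges gives the boundary count: gcd(9,11) + gcd(6,1) + gcd(3,12) = 1+1+3 = 5.
Scaling by 2 multiplies the area by 2² = 4 (so the new area is 150) and multiplies the boundary lattice-point count by 2, giving 10.
By Pick's theorem, the interior count of the dilated polygon is 150 − 10/2 + 1 = 146.

146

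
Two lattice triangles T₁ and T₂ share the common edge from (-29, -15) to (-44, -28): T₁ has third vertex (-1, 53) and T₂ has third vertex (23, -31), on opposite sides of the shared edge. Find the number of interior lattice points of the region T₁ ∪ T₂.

782

The union is the simple quadrilateral with vertices (-29, -15), (-1, 53), (-44, -28), (23, -31) in order.
Using the shoelace formula, 2A = |((-29)·53 − (-1)·(-15)) + ((-1)·(-28) − (-44)·53) + ((-44)·(-31) − 23·(-28)) + (23·(-15) − (-29)·(-31))| = 1572, so the area is 786.
Along each edge there are gcd(|Δx|,|Δy|)+1 lattice points, so counting each shared vertex once the boundary has gcd(28,68) + gcd(43,81) + gcd(67,3) + gcd(52,16) = 4+1+1+4 = 10.
By Pick's theorem I = A − B/2 + 1 = 786 − 10/2 + 1 = 782.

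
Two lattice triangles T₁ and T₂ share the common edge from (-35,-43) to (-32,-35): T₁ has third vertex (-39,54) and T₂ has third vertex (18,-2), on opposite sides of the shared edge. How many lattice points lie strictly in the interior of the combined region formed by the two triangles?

311

The union is the simple quadrilateral with vertices (-35,-43), (-39,54), (-32,-35), (18,-2) in order.
The shoelace formula gives twice the area as |[(-35)·54 − (-39)·(-43)] + [(-39)·(-35) − (-32)·54] + [(-32)·(-2) − 18·(-35)] + [18·(-43) − (-35)·(-2)]| = 624, so the area is 312.
Along each edge there are gcd(|Δx|,|Δy|)+1 lattice points, so counting each shared vertex once the boundary has gcd(4,97) + gcd(7,89) + gcd(50,33) + gcd(53,41) = 1+1+1+1 = 4.
By Pick's theorem I = A − B/2 + 1 = 312 − 4/2 + 1 = 311.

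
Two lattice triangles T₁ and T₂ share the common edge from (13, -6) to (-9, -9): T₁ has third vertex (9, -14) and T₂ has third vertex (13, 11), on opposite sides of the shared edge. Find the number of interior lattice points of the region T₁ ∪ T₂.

The union is the simple quadrilateral with vertices (13, -6), (9, -14), (-9, -9), (13, 11) in order.
Using the shoelace formula, 2A = |(13·(-14) − 9·(-6)) + (9·(-9) − (-9)·(-14)) + ((-9)·11 − 13·(-9)) + (13·(-6) − 13·11)| = 538, so the area is 269.
Summing gcd(|Δx|,|Δy|) over the edges gives the boundary count: gcd(4,8) + gcd(18,5) + gcd(22,20) + gcd(0,17) = 4+1+2+17 = 24.
By Pick's theorem I = A − B/2 + 1 = 269 − 24/2 + 1 = 258.

258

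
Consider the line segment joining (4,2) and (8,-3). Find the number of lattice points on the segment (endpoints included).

The number of lattice points on a segment between lattice points is gcd(|Δx|,|Δy|) + 1 = gcd(4,5) + 1 = 1 + 1 = 2.

2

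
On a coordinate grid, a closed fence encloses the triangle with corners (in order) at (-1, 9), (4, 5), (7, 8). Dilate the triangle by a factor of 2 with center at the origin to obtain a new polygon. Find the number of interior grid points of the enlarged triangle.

50

Using the shoelace formula, 2A = |[(-1)·5 − 4·9] + [4·8 − 7·5] + [7·9 − (-1)·8]| = 27, so the area is 13.5.
Summing gcd(|Δx|,|Δy|) over the edges gives the boundary count: gcd(5,4) + gcd(3,3) + gcd(8,1) = 1+3+1 = 5.
Scaling by 2 multiplies the area by 2² = 4 (so the new area is 54) and multiplies the boundary lattice-point count by 2, giving 10.
By Pick's theorem, the interior count of the dilated polygon is 54 − 10/2 + 1 = 50.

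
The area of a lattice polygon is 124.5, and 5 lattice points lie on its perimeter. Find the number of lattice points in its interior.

From Pick's theorem, I = A − B/2 + 1 = 124.5 − 5/2 + 1 = 123.

123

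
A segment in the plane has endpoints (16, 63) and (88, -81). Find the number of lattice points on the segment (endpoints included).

The number of lattice points on a segment between lattice points is gcd(|Δx|,|Δy|) + 1 = gcd(72,144) + 1 = 72 + 1 = 73.

73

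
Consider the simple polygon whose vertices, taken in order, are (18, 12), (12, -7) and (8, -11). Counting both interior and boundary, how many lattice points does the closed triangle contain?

Using the shoelace formula, 2A = |(18·(-7) − 12·12) + (12·(-11) − 8·(-7)) + (8·12 − 18·(-11))| = 52, so the area is 26.
The number of boundary lattice points is Σ gcd(|Δx|,|Δy|) = gcd(6,19) + gcd(4,4) + gcd(10,23) = 1+4+1 = 6.
Pick's theorem gives I = A − B/2 + 1 = 26 − 6/2 + 1 = 24, so the closed region contains I + B = 24 + 6 = 30 lattice points.

30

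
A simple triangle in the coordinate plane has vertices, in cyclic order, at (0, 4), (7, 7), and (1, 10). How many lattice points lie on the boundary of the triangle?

The number of boundary lattice points is Σ gcd(|Δx|,|Δy|) = gcd(7,3) + gcd(6,3) + gcd(1,6) = 1+3+1 = 5.

5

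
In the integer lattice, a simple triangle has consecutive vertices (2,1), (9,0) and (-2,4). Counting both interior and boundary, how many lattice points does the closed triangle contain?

11

Using the shoelace formula, 2A = |[2·0 − 9·1] + [9·4 − (-2)·0] + [(-2)·1 − 2·4]| = 17, so the area is 8.5.
Summing gcd(|Δx|,|Δy|) over the edges gives the boundary count: gcd(7,1) + gcd(11,4) + gcd(4,3) = 1+1+1 = 3.
Pick's theorem gives I = A − B/2 + 1 = 8.5 − 3/2 + 1 = 8, so the closed region contains I + B = 8 + 3 = 11 lattice points.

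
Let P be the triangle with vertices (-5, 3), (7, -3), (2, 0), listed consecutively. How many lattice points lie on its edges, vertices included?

8

The number of boundary lattice points is Σ gcd(|Δx|,|Δy|) = gcd(12,6) + gcd(5,3) + gcd(7,3) = 6+1+1 = 8.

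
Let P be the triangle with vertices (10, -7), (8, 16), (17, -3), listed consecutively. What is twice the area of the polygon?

The shoelace formula gives twice the area as |(10·16 − 8·(-7)) + (8·(-3) − 17·16) + (17·(-7) − 10·(-3))| = 169, so the area is 84.5.

169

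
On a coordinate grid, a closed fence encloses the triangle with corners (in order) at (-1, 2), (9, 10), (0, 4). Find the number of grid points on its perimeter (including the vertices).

Summing gcd(|Δx|,|Δy|) over the edges gives the boundary count: gcd(10,8) + gcd(9,6) + gcd(1,2) = 2+3+1 = 6.

6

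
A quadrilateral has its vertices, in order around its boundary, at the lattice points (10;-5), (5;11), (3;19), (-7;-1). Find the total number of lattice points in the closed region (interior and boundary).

194

By the shoelace formula, twice the signed area is |[10·11 − 5·(-5)] + [5·19 − 3·11] + [3·(-1) − (-7)·19] + [(-7)·(-5) − 10·(-1)]| = 372, so the area is 186.
The number of boundary lattice points is Σ gcd(|Δx|,|Δy|) = gcd(5,16) + gcd(2,8) + gcd(10,20) + gcd(17,4) = 1+2+10+1 = 14.
Pick's theorem gives I = A − B/2 + 1 = 186 − 14/2 + 1 = 180, so the closed region contains I + B = 180 + 14 = 194 lattice points.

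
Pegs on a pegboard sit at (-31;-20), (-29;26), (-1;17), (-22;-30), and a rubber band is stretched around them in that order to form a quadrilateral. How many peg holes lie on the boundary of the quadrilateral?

5

The number of boundary lattice points is Σ gcd(|Δx|,|Δy|) = gcd(2,46) + gcd(28,9) + gcd(21,47) + gcd(9,10) = 2+1+1+1 = 5.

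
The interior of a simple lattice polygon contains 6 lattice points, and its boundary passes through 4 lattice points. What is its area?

By Pick's theorem, A = I + B/2 − 1 = 6 + 4/2 − 1 = 7.

7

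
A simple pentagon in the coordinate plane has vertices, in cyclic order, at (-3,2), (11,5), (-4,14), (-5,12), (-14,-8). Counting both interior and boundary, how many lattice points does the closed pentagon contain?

162

The shoelace formula gives twice the area as |[(-3)·5 − 11·2] + [11·14 − (-4)·5] + [(-4)·12 − (-5)·14] + [(-5)·(-8) − (-14)·12] + [(-14)·2 − (-3)·(-8)]| = 315, so the area is 157.5.
Along each edge there are gcd(|Δx|,|Δy|)+1 lattice points, so counting each shared vertex once the boundary has gcd(14,3) + gcd(15,9) + gcd(1,2) + gcd(9,20) + gcd(11,10) = 1+3+1+1+1 = 7.
Pick's theorem gives I = A − B/2 + 1 = 157.5 − 7/2 + 1 = 155, so the closed region contains I + B = 155 + 7 = 162 lattice points.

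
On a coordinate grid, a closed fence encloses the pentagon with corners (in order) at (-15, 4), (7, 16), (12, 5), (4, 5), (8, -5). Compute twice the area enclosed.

488

Using the shoelace formula, 2A = |((-15)·16 − 7·4) + (7·5 − 12·16) + (12·5 − 4·5) + (4·(-5) − 8·5) + (8·4 − (-15)·(-5))| = 488, so the area is 244.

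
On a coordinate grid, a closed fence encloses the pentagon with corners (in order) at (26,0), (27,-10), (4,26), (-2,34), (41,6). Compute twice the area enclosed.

By the shoelace formula, twice the signed area is |(26·(-10) − 27·0) + (27·26 − 4·(-10)) + (4·34 − (-2)·26) + ((-2)·6 − 41·34) + (41·0 − 26·6)| = 892, so the area is 446.

892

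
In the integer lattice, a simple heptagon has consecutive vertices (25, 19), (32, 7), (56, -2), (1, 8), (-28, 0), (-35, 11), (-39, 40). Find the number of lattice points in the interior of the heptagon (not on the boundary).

By the shoelace formula, twice the signed area is |[25·7 − 32·19] + [32·(-2) − 56·7] + [56·8 − 1·(-2)] + [1·0 − (-28)·8] + [(-28)·11 − (-35)·0] + [(-35)·40 − (-39)·11] + [(-39)·19 − 25·40]| = 3235, so the area is 3235/2.
Summing gcd(|Δx|,|Δy|) over the edges gives the boundary count: gcd(7,12) + gcd(24,9) + gcd(55,10) + gcd(29,8) + gcd(7,11) + gcd(4,29) + gcd(64,21) = 1+3+5+1+1+1+1 = 13.
Pick's theorem gives I = A − B/2 + 1 = 3235/2 − 13/2 + 1 = 1612.

1612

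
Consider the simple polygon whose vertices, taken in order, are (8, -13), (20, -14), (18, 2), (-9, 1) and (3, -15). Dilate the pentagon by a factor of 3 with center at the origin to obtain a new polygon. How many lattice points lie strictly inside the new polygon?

3088

By the shoelace formula, twice the signed area is |(8·(-14) − 20·(-13)) + (20·2 − 18·(-14)) + (18·1 − (-9)·2) + ((-9)·(-15) − 3·1) + (3·(-13) − 8·(-15))| = 689, so the area is 344.5.
The number of boundary lattice points is Σ gcd(|Δx|,|Δy|) = gcd(12,1) + gcd(2,16) + gcd(27,1) + gcd(12,16) + gcd(5,2) = 1+2+1+4+1 = 9.
Scaling by 3 multiplies the area by 3² = 9 (so the new area is 6201/2) and multiplies the boundary lattice-point count by 3, giving 27.
By Pick's theorem, the interior count of the dilated polygon is 6201/2 − 27/2 + 1 = 3088.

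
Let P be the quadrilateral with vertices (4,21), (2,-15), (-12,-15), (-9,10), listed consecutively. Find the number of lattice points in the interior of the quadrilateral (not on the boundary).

390

By the shoelace formula, twice the signed area is |[4·(-15) − 2·21] + [2·(-15) − (-12)·(-15)] + [(-12)·10 − (-9)·(-15)] + [(-9)·21 − 4·10]| = 796, so the area is 398.
The number of boundary lattice points is Σ gcd(|Δx|,|Δy|) = gcd(2,36) + gcd(14,0) + gcd(3,25) + gcd(13,11) = 2+14+1+1 = 18.
Pick's theorem gives I = A − B/2 + 1 = 398 − 18/2 + 1 = 390.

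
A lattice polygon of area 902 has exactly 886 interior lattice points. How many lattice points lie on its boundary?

34

Pick's theorem gives A = I + B/2 − 1, so B = 2(A − I + 1) = 2(902 − 886 + 1) = 34.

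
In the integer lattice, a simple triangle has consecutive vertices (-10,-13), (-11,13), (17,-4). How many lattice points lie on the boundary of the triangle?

Along each edge there are gcd(|Δx|,|Δy|)+1 lattice points, so counting each shared vertex once the boundary has gcd(1,26) + gcd(28,17) + gcd(27,9) = 1+1+9 = 11.

11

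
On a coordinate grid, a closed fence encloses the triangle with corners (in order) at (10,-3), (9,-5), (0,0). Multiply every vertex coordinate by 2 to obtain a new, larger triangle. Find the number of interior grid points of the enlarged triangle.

44

By the shoelace formula, twice the signed area is |(10·(-5) − 9·(-3)) + (9·0 − 0·(-5)) + (0·(-3) − 10·0)| = 23, so the area is 23/2.
Summing gcd(|Δx|,|Δy|) over the edges gives the boundary count: gcd(1,2) + gcd(9,5) + gcd(10,3) = 1+1+1 = 3.
Scaling by 2 multiplies the area by 2² = 4 (so the new area is 46) and multiplies the boundary lattice-point count by 2, giving 6.
By Pick's theorem, the interior count of the dilated polygon is 46 − 6/2 + 1 = 44.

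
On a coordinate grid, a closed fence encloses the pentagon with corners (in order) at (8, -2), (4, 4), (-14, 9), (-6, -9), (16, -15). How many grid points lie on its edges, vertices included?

The number of boundary lattice points is Σ gcd(|Δx|,|Δy|) = gcd(4,6) + gcd(18,5) + gcd(8,18) + gcd(22,6) + gcd(8,13) = 2+1+2+2+1 = 8.

8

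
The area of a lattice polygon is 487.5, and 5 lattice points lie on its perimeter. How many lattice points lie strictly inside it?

486

Pick's theorem A = I + B/2 − 1 rearranges to I = A − B/2 + 1 = 487.5 − 5/2 + 1 = 486.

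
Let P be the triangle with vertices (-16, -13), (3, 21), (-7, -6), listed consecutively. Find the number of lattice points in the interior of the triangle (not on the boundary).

86

By the shoelace formula, twice the signed area is |((-16)·21 − 3·(-13)) + (3·(-6) − (-7)·21) + ((-7)·(-13) − (-16)·(-6))| = 173, so the area is 173/2.
The number of boundary lattice points is Σ gcd(|Δx|,|Δy|) = gcd(19,34) + gcd(10,27) + gcd(9,7) = 1+1+1 = 3.
Pick's theorem gives I = A − B/2 + 1 = 173/2 − 3/2 + 1 = 86.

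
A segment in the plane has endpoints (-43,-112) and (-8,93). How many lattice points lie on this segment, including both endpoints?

6

The number of lattice points on a segment between lattice points is gcd(|Δx|,|Δy|) + 1 = gcd(35,205) + 1 = 5 + 1 = 6.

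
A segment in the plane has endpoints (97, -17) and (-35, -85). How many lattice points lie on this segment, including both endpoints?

The number of lattice points on a segment between lattice points is gcd(|Δx|,|Δy|) + 1 = gcd(132,68) + 1 = 4 + 1 = 5.

5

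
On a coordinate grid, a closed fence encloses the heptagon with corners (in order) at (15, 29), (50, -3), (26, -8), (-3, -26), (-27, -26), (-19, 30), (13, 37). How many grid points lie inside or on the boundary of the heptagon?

2878

By the shoelace formula, twice the signed area is |[15·(-3) − 50·29] + [50·(-8) − 26·(-3)] + [26·(-26) − (-3)·(-8)] + [(-3)·(-26) − (-27)·(-26)] + [(-27)·30 − (-19)·(-26)] + [(-19)·37 − 13·30] + [13·29 − 15·37]| = 5716, so the area is 2858.
The number of boundary lattice points is Σ gcd(|Δx|,|Δy|) = gcd(35,32) + gcd(24,5) + gcd(29,18) + gcd(24,0) + gcd(8,56) + gcd(32,7) + gcd(2,8) = 1+1+1+24+8+1+2 = 38.
Pick's theorem gives I = A − B/2 + 1 = 2858 − 38/2 + 1 = 2840, so the closed region contains I + B = 2840 + 38 = 2878 lattice points.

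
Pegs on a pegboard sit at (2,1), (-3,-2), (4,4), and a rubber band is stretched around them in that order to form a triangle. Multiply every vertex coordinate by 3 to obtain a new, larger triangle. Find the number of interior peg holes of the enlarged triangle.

37

By the shoelace formula, twice the signed area is |(2·(-2) − (-3)·1) + ((-3)·4 − 4·(-2)) + (4·1 − 2·4)| = 9, so the area is 4.5.
Along each edge there are gcd(|Δx|,|Δy|)+1 lattice points, so counting each shared vertex once the boundary has gcd(5,3) + gcd(7,6) + gcd(2,3) = 1+1+1 = 3.
Scaling by 3 multiplies the area by 3² = 9 (so the new area is 40.5) and multiplies the boundary lattice-point count by 3, giving 9.
By Pick's theorem, the interior count of the dilated polygon is 40.5 − 9/2 + 1 = 37.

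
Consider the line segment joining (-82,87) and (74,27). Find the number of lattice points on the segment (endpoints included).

The number of lattice points on a segment between lattice points is gcd(|Δx|,|Δy|) + 1 = gcd(156,60) + 1 = 12 + 1 = 13.

13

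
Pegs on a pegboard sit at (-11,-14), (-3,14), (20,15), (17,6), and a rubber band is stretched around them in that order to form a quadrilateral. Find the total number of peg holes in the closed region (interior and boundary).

421

Using the shoelace formula, 2A = |[(-11)·14 − (-3)·(-14)] + [(-3)·15 − 20·14] + [20·6 − 17·15] + [17·(-14) − (-11)·6]| = 828, so the area is 414.
The number of boundary lattice points is Σ gcd(|Δx|,|Δy|) = gcd(8,28) + gcd(23,1) + gcd(3,9) + gcd(28,20) = 4+1+3+4 = 12.
Pick's theorem gives I = A − B/2 + 1 = 414 − 12/2 + 1 = 409, so the closed region contains I + B = 409 + 12 = 421 lattice points.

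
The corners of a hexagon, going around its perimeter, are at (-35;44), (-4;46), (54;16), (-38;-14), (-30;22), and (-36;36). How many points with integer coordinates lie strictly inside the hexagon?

By the shoelace formula, twice the signed area is |[(-35)·46 − (-4)·44] + [(-4)·16 − 54·46] + [54·(-14) − (-38)·16] + [(-38)·22 − (-30)·(-14)] + [(-30)·36 − (-36)·22] + [(-36)·44 − (-35)·36]| = 5998, so the area is 2999.
The number of boundary lattice points is Σ gcd(|Δx|,|Δy|) = gcd(31,2) + gcd(58,30) + gcd(92,30) + gcd(8,36) + gcd(6,14) + gcd(1,8) = 1+2+2+4+2+1 = 12.
By Pick's theorem A = I + B/2 − 1, so I = 2999 − 12/2 + 1 = 2994.

2994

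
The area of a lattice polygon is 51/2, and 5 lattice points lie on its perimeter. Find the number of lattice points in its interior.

24

Pick's theorem A = I + B/2 − 1 rearranges to I = A − B/2 + 1 = 51/2 − 5/2 + 1 = 24.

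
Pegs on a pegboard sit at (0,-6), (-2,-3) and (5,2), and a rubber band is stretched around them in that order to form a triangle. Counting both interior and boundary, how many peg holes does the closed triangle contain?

Using the shoelace formula, 2A = |(0·(-3) − (-2)·(-6)) + ((-2)·2 − 5·(-3)) + (5·(-6) − 0·2)| = 31, so the area is 31/2.
Summing gcd(|Δx|,|Δy|) over the edges gives the boundary count: gcd(2,3) + gcd(7,5) + gcd(5,8) = 1+1+1 = 3.
Pick's theorem gives I = A − B/2 + 1 = 31/2 − 3/2 + 1 = 15, so the closed region contains I + B = 15 + 3 = 18 lattice points.

18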